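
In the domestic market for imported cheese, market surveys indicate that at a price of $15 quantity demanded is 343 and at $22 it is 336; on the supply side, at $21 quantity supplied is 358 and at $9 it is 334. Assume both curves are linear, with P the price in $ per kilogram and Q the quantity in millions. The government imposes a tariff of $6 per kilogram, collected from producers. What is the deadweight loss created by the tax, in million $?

Demand slope: (336 − 343)/(22 − 15) = -1, so Qd = 358 − P.
Supply slope: (334 − 358)/(9 − 21) = 2, so Qs = 2P + 316.
Before the tax: set 358 − P = 2P + 316 → P* = $14, Q* = 344.
With the tax collected from producers, supply shifts: Qs = 2(P − 6) + 316.
New equilibrium: buyers pay $18, producers receive $12, Q = 340. (Wedge: Pb − Ps = 6.)
Quantity falls by |ΔQ| = |344 − 340| = 4.
DWL = ½ · t · |ΔQ| = ½ · 6 · 4 = $12.

Deadweight loss = $12 million.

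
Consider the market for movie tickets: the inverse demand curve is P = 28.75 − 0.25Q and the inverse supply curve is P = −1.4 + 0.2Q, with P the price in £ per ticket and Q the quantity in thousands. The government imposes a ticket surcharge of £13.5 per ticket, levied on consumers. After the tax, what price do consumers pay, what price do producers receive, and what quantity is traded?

Consumers pay £19.5; producers receive £6; quantity = 37.

Rewrite in direct form: Qd = 115 − 4P and Qs = 5P + 7.
Without the tax, 115 − 4P = 5P + 7 gives 9P = 108, so P* = £12 and Q* = 67.
With the tax collected from consumers, demand (in seller-price terms) shifts: Qd = 115 − 4(P + 13.5).
New equilibrium: consumers pay £19.5, producers receive £6, Q = 37. (Wedge: Pb − Ps = 13.5.)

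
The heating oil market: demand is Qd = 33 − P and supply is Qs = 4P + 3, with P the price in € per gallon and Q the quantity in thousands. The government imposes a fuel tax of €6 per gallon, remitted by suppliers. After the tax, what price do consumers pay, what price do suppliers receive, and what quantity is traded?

Consumers pay €10.8; suppliers receive €4.8; quantity = 22.2.

Without the tax, 33 − P = 4P + 3 gives 5P = 30, so P* = €6 and Q* = 27.
With the tax collected from suppliers, supply shifts: Qs = 4(P − 6) + 3.
New equilibrium: consumers pay €10.8, suppliers receive €4.8, Q = 22.2. (Wedge: Pb − Ps = 6.)
The less price-elastic side of the market bears the larger share of a per-unit tax.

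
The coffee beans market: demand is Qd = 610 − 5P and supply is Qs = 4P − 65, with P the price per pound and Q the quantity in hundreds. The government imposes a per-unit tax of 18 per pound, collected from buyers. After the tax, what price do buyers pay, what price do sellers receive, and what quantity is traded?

Buyers pay 83; sellers receive 65; quantity = 195.

Before the tax: set 610 − 5P = 4P − 65 → P* = 75, Q* = 235.
With the tax collected from buyers, demand (in seller-price terms) shifts: Qd = 610 − 5(P + 18).
New equilibrium: buyers pay 83, sellers receive 65, Q = 195. (Wedge: Pb − Ps = 18.)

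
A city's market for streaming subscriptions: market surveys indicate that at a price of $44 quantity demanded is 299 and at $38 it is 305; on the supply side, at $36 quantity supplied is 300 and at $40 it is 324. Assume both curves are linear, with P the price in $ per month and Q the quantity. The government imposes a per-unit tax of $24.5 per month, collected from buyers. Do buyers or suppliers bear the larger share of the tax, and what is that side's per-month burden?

Demand slope: (305 − 299)/(38 − 44) = -1, so Qd = 343 − P.
Supply slope: (324 − 300)/(40 − 36) = 6, so Qs = 6P + 84.
Before the tax: set 343 − P = 6P + 84 → P* = $37, Q* = 306.
With the tax collected from buyers, demand (in seller-price terms) shifts: Qd = 343 − (P + 24.5).
Solving gives Q = 285 with buyers paying $58 and suppliers receiving $33.5 (the $24.5 wedge).
Per-month burden: buyers $21, suppliers $3.5.
Buyers take the larger share because demand is less price-elastic here (demand slope 1 vs supply slope 6).
The less price-elastic side of the market bears the larger share of a per-unit tax.

Buyers bear the larger share: $21 per month.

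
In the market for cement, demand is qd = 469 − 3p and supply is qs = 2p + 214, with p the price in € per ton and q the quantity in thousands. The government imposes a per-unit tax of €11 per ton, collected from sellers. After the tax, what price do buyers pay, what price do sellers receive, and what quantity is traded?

Without the tax, 469 − 3p = 2p + 214 gives 5p = 255, so p* = €51 and q* = 316.
With the tax collected from sellers, supply shifts: qs = 2(p − 11) + 214.
New equilibrium: buyers pay €55.4, sellers receive €44.4, q = 302.8. (Wedge: pb − ps = 11.)
The less price-elastic side of the market bears the larger share of a per-unit tax.

Buyers pay €55.4; sellers receive €44.4; quantity = 302.8.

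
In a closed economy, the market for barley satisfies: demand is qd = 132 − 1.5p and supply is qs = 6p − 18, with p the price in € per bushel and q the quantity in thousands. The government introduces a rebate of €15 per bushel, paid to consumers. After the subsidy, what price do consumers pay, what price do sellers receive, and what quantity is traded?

Consumers pay €8; sellers receive €23; quantity = 120.

Before the subsidy: set 132 − 1.5p = 6p − 18 → p* = €20, q* = 102.
With a per-unit subsidy paid to consumers, each effectively pays p − 15, so demand becomes qd = 132 − 1.5(p − 15).
New equilibrium: consumers pay €8, sellers receive €23, q = 120. (Wedge: pb − ps = −15.)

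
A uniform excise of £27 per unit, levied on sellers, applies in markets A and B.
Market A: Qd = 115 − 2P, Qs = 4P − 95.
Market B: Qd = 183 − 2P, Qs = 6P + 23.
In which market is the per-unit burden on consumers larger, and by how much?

Market A: pre-tax P* = £35, Q* = 45; post-tax Q = 9; per-unit burden on consumers = £18.
Market B: pre-tax P* = £20, Q* = 143; post-tax Q = 102.5; per-unit burden on consumers = £20.25.
Difference: £18 vs £20.25 → market B is larger by £2.25.

Market B, by £2.25.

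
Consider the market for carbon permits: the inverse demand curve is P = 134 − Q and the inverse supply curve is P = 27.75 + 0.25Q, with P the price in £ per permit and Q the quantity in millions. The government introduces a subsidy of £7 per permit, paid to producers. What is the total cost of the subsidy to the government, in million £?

Rewrite in direct form: Qd = 134 − P and Qs = 4P − 111.
Without the subsidy, 134 − P = 4P − 111 gives 5P = 245, so P* = £49 and Q* = 85.
With a per-unit subsidy paid to producers, each receives P + 7 per unit sold, so supply becomes Qs = 4(P + 7) − 111.
Solving gives Q = 90.6 with buyers paying £43.4 and producers receiving £50.4 (the £7 wedge).
Outlay = t · Q = 7 · 90.6 = £634.2.

Government outlay = £634.2 million.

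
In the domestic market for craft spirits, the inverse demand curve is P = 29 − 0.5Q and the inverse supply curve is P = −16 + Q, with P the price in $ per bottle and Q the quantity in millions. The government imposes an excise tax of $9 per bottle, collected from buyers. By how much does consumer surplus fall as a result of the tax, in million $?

Rewrite in direct form: Qd = 58 − 2P and Qs = P + 16.
Without the tax, 58 − 2P = P + 16 gives 3P = 42, so P* = $14 and Q* = 30.
With the tax collected from buyers, demand (in seller-price terms) shifts: Qd = 58 − 2(P + 9).
Solving gives Q = 24 with buyers paying $17 and producers receiving $8 (the $9 wedge).
ΔCS is the trapezoid between Q = 24 and Q = 30 of height $3: ½ · (30 + 24) · 3 = $81.

Consumer surplus falls by $81 million.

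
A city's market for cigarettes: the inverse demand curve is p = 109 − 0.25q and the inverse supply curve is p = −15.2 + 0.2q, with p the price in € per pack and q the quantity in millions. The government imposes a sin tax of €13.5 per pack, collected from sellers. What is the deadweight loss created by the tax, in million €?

Inverting to q(p) form: qd = 436 − 4p; qs = 5p + 76.
Without the tax, 436 − 4p = 5p + 76 gives 9p = 360, so p* = €40 and q* = 276.
With the tax collected from sellers, supply shifts: qs = 5(p − 13.5) + 76.
New equilibrium: buyers pay €47.5, sellers receive €34, q = 246. (Wedge: pb − ps = 13.5.)
Quantity falls by |ΔQ| = |276 − 246| = 30.
DWL = ½ · t · |ΔQ| = ½ · 13.5 · 30 = €202.5.

Deadweight loss = €202.5 million.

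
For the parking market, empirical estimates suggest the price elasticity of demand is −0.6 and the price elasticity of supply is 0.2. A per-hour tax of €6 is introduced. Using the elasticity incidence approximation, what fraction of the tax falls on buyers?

Buyers' share ≈ 0.25.

Incidence ratio: buyers' share ≈ εs / (εs + |εd|) = 0.2 / (0.2 + 0.6) = 0.25.
Supply is the less elastic side, so buyers bear the smaller share.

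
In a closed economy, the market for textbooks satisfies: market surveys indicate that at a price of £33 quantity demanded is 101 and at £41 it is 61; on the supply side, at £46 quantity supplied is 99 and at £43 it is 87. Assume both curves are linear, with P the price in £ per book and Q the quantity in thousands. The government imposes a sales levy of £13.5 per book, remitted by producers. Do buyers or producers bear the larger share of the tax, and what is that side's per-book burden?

Demand slope: (61 − 101)/(41 − 33) = -5, so Qd = 266 − 5P.
Supply slope: (87 − 99)/(43 − 46) = 4, so Qs = 4P − 85.
Without the tax, 266 − 5P = 4P − 85 gives 9P = 351, so P* = £39 and Q* = 71.
With the tax collected from producers, supply shifts: Qs = 4(P − 13.5) − 85.
New equilibrium: buyers pay £45, producers receive £31.5, Q = 41. (Wedge: Pb − Ps = 13.5.)
Per-book burden: buyers £6, producers £7.5.
Producers take the larger share because supply is less price-elastic here (demand slope 5 vs supply slope 4).

Producers bear the larger share: £7.5 per book.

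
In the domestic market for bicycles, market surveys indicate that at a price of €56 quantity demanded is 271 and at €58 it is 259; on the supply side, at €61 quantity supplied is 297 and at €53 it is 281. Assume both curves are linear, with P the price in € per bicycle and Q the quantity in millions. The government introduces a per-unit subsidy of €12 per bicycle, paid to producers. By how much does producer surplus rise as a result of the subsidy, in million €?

Producer surplus rises by €2628 million.

Demand slope: (259 − 271)/(58 − 56) = -6, so Qd = 607 − 6P.
Supply slope: (281 − 297)/(53 − 61) = 2, so Qs = 2P + 175.
Without the subsidy, 607 − 6P = 2P + 175 gives 8P = 432, so P* = €54 and Q* = 283.
With a per-unit subsidy paid to producers, each receives P + 12 per unit sold, so supply becomes Qs = 2(P + 12) + 175.
New equilibrium: consumers pay €51, producers receive €63, Q = 301. (Wedge: Pb − Ps = −12.)
ΔPS is the trapezoid between Q = 301 and Q = 283 of height €9: ½ · (283 + 301) · 9 = €2628.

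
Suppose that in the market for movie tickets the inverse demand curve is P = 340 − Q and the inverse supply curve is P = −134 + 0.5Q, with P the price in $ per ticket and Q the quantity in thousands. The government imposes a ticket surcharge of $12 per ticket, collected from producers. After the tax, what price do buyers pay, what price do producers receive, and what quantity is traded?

Buyers pay $32; producers receive $20; quantity = 308.

Inverting to Q(P) form: Qd = 340 − P; Qs = 2P + 268.
Before the tax: set 340 − P = 2P + 268 → P* = $24, Q* = 316.
With the tax collected from producers, supply shifts: Qs = 2(P − 12) + 268.
Solving gives Q = 308 with buyers paying $32 and producers receiving $20 (the $12 wedge).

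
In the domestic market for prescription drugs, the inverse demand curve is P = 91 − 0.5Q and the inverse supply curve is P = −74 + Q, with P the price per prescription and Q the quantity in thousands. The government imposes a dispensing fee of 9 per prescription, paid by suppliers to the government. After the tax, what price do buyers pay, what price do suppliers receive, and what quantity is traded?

Buyers pay 39; suppliers receive 30; quantity = 104.

Rewrite in direct form: Qd = 182 − 2P and Qs = P + 74.
Before the tax: set 182 − 2P = P + 74 → P* = 36, Q* = 110.
With the tax collected from suppliers, supply shifts: Qs = (P − 9) + 74.
New equilibrium: buyers pay 39, suppliers receive 30, Q = 104. (Wedge: Pb − Ps = 9.)
The less price-elastic side of the market bears the larger share of a per-unit tax.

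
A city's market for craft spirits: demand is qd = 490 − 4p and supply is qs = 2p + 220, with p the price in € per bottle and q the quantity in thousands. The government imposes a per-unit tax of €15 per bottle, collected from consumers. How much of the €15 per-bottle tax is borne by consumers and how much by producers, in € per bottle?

Without the tax, 490 − 4p = 2p + 220 gives 6p = 270, so p* = €45 and q* = 310.
With the tax collected from consumers, demand (in seller-price terms) shifts: qd = 490 − 4(p + 15).
Solving gives q = 290 with consumers paying €50 and producers receiving €35 (the €15 wedge).
Burden on consumers: €5; on producers: €10. (They sum to €15.)

Consumers bear €5 per bottle; producers bear €10 per bottle.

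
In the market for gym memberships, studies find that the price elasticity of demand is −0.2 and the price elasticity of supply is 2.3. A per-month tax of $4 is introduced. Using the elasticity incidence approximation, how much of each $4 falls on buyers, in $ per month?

Incidence ratio: buyers' share ≈ εs / (εs + |εd|) = 2.3 / (2.3 + 0.2) = 0.92.
So buyers bear ≈ 0.92 × $4 = $3.68; sellers bear $0.32.

Buyers bear ≈ $3.68 per month.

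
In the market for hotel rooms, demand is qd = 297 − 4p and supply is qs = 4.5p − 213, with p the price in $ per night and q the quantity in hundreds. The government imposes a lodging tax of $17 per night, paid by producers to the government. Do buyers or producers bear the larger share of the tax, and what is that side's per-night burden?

Buyers bear the larger share: $9 per night.

Without the tax, 297 − 4p = 4.5p − 213 gives 8.5p = 510, so p* = $60 and q* = 57.
With the tax collected from producers, supply shifts: qs = 4.5(p − 17) − 213.
Solving gives q = 21 with buyers paying $69 and producers receiving $52 (the $17 wedge).
Per-night burden: buyers $9, producers $8.
Buyers take the larger share because demand is less price-elastic here (demand slope 4 vs supply slope 4.5).
The less price-elastic side of the market bears the larger share of a per-unit tax.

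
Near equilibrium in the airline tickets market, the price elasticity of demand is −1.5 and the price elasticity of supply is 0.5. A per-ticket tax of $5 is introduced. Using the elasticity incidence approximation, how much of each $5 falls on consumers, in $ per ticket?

Incidence ratio: consumers' share ≈ εs / (εs + |εd|) = 0.5 / (0.5 + 1.5) = 0.25.
So consumers bear ≈ 0.25 × $5 = $1.25; producers bear $3.75.

Consumers bear ≈ $1.25 per ticket.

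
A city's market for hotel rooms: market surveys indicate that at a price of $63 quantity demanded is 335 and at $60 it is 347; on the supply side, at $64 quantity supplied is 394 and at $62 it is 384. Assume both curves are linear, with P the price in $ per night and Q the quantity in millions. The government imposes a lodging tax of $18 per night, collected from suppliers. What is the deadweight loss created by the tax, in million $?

Demand slope: (347 − 335)/(60 − 63) = -4, so Qd = 587 − 4P.
Supply slope: (384 − 394)/(62 − 64) = 5, so Qs = 5P + 74.
Before the tax: set 587 − 4P = 5P + 74 → P* = $57, Q* = 359.
With the tax collected from suppliers, supply shifts: Qs = 5(P − 18) + 74.
New equilibrium: buyers pay $67, suppliers receive $49, Q = 319. (Wedge: Pb − Ps = 18.)
Quantity falls by |ΔQ| = |359 − 319| = 40.
DWL = ½ · t · |ΔQ| = ½ · 18 · 40 = $360.

Deadweight loss = $360 million.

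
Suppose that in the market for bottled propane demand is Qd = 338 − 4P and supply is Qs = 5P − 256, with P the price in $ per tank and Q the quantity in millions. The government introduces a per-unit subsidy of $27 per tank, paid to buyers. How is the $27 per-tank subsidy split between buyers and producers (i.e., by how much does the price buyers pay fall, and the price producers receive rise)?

Buyers gain $15 per tank; producers gain $12 per tank.

Before the subsidy: set 338 − 4P = 5P − 256 → P* = $66, Q* = 74.
With a per-unit subsidy paid to buyers, each effectively pays P − 27, so demand becomes Qd = 338 − 4(P − 27).
New equilibrium: buyers pay $51, producers receive $78, Q = 134. (Wedge: Pb − Ps = −27.)
Gain to buyers: $15; to producers: $12. (They sum to $27.)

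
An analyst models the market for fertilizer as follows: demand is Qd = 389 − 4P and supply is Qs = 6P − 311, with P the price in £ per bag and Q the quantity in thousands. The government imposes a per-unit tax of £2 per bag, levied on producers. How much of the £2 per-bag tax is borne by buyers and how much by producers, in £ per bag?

Buyers bear £1.2 per bag; producers bear £0.8 per bag.

Without the tax, 389 − 4P = 6P − 311 gives 10P = 700, so P* = £70 and Q* = 109.
With the tax collected from producers, supply shifts: Qs = 6(P − 2) − 311.
New equilibrium: buyers pay £71.2, producers receive £69.2, Q = 104.2. (Wedge: Pb − Ps = 2.)
Burden on buyers: £1.2; on producers: £0.8. (They sum to £2.)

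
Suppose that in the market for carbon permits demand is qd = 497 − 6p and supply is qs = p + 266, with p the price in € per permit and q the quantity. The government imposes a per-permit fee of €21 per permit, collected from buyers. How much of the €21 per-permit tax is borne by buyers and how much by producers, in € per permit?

Before the tax: set 497 − 6p = p + 266 → p* = €33, q* = 299.
With the tax collected from buyers, demand (in seller-price terms) shifts: qd = 497 − 6(p + 21).
New equilibrium: buyers pay €36, producers receive €15, q = 281. (Wedge: pb − ps = 21.)
Burden on buyers: €3; on producers: €18. (They sum to €21.)
The less price-elastic side of the market bears the larger share of a per-unit tax.

Buyers bear €3 per permit; producers bear €18 per permit.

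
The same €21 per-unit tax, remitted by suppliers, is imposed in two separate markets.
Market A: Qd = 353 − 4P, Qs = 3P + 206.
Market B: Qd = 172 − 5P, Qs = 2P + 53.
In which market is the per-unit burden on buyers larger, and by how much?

Market A, by €3.

Market A: pre-tax P* = €21, Q* = 269; post-tax Q = 233; per-unit burden on buyers = €9.
Market B: pre-tax P* = €17, Q* = 87; post-tax Q = 57; per-unit burden on buyers = €6.
Difference: €9 vs €6 → market A is larger by €3.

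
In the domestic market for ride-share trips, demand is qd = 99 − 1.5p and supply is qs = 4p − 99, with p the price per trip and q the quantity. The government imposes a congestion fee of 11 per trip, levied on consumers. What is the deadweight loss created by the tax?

Deadweight loss = 66.

Without the tax, 99 − 1.5p = 4p − 99 gives 5.5p = 198, so p* = 36 and q* = 45.
With the tax collected from consumers, demand (in seller-price terms) shifts: qd = 99 − 1.5(p + 11).
Solving gives q = 33 with consumers paying 44 and sellers receiving 33 (the 11 wedge).
Quantity falls by |ΔQ| = |45 − 33| = 12.
DWL = ½ · t · |ΔQ| = ½ · 11 · 12 = 66.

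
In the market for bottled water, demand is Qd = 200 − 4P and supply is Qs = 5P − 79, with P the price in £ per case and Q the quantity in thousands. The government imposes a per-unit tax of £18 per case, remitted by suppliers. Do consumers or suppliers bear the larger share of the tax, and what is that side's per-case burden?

Consumers bear the larger share: £10 per case.

Without the tax, 200 − 4P = 5P − 79 gives 9P = 279, so P* = £31 and Q* = 76.
With the tax collected from suppliers, supply shifts: Qs = 5(P − 18) − 79.
New equilibrium: consumers pay £41, suppliers receive £23, Q = 36. (Wedge: Pb − Ps = 18.)
Per-case burden: consumers £10, suppliers £8.
Consumers take the larger share because demand is less price-elastic here (demand slope 4 vs supply slope 5).
The less price-elastic side of the market bears the larger share of a per-unit tax.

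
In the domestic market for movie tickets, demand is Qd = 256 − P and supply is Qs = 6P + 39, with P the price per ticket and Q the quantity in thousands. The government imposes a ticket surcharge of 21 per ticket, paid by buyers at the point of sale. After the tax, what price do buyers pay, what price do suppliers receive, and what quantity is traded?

Before the tax: set 256 − P = 6P + 39 → P* = 31, Q* = 225.
With the tax collected from buyers, demand (in seller-price terms) shifts: Qd = 256 − (P + 21).
New equilibrium: buyers pay 49, suppliers receive 28, Q = 207. (Wedge: Pb − Ps = 21.)
The less price-elastic side of the market bears the larger share of a per-unit tax.

Buyers pay 49; suppliers receive 28; quantity = 207.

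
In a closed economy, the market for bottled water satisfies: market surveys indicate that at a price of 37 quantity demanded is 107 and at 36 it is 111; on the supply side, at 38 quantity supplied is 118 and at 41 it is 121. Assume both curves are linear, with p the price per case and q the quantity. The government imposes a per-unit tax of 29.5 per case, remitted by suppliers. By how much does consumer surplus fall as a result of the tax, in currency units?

Demand slope: (111 − 107)/(36 − 37) = -4, so qd = 255 − 4p.
Supply slope: (121 − 118)/(41 − 38) = 1, so qs = p + 80.
Before the tax: set 255 − 4p = p + 80 → p* = 35, q* = 115.
With the tax collected from suppliers, supply shifts: qs = (p − 29.5) + 80.
New equilibrium: consumers pay 40.9, suppliers receive 11.4, q = 91.4. (Wedge: pb − ps = 29.5.)
ΔCS is the trapezoid between Q = 91.4 and Q = 115 of height 5.9: ½ · (115 + 91.4) · 5.9 = 608.88.

Consumer surplus falls by 608.88.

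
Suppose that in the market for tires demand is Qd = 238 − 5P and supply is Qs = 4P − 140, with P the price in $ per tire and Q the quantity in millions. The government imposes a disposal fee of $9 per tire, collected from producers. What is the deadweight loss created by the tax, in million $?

Deadweight loss = $90 million.

Before the tax: set 238 − 5P = 4P − 140 → P* = $42, Q* = 28.
With the tax collected from producers, supply shifts: Qs = 4(P − 9) − 140.
New equilibrium: consumers pay $46, producers receive $37, Q = 8. (Wedge: Pb − Ps = 9.)
Quantity falls by |ΔQ| = |28 − 8| = 20.
DWL = ½ · t · |ΔQ| = ½ · 9 · 20 = $90.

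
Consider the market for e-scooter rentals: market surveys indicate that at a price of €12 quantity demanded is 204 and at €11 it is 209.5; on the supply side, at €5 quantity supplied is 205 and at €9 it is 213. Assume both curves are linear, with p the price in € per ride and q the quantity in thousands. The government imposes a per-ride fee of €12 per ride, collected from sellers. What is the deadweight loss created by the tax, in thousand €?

Demand slope: (209.5 − 204)/(11 − 12) = -5.5, so qd = 270 − 5.5p.
Supply slope: (213 − 205)/(9 − 5) = 2, so qs = 2p + 195.
Without the tax, 270 − 5.5p = 2p + 195 gives 7.5p = 75, so p* = €10 and q* = 215.
With the tax collected from sellers, supply shifts: qs = 2(p − 12) + 195.
New equilibrium: buyers pay €13.2, sellers receive €1.2, q = 197.4. (Wedge: pb − ps = 12.)
Quantity falls by |ΔQ| = |215 − 197.4| = 17.6.
DWL = ½ · t · |ΔQ| = ½ · 12 · 17.6 = €105.6.

Deadweight loss = €105.6 thousand.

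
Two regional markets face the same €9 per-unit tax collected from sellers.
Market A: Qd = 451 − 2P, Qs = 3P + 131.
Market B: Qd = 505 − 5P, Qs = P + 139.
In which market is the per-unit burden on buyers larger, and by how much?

Market A: pre-tax P* = €64, Q* = 323; post-tax Q = 312.2; per-unit burden on buyers = €5.4.
Market B: pre-tax P* = €61, Q* = 200; post-tax Q = 192.5; per-unit burden on buyers = €1.5.
Difference: €5.4 vs €1.5 → market A is larger by €3.9.

Market A, by €3.9.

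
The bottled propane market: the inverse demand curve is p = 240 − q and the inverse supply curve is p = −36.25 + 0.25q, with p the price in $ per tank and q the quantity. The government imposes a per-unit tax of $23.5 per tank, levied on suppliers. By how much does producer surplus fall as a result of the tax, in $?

Producer surplus falls by $994.52.

Inverting to q(p) form: qd = 240 − p; qs = 4p + 145.
Without the tax, 240 − p = 4p + 145 gives 5p = 95, so p* = $19 and q* = 221.
With the tax collected from suppliers, supply shifts: qs = 4(p − 23.5) + 145.
Solving gives q = 202.2 with buyers paying $37.8 and suppliers receiving $14.3 (the $23.5 wedge).
ΔPS is the trapezoid between Q = 202.2 and Q = 221 of height $4.7: ½ · (221 + 202.2) · 4.7 = $994.52.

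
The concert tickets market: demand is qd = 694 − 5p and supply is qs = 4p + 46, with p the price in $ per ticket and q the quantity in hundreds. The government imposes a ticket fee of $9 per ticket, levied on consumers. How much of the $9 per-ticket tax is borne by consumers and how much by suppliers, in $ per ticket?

Consumers bear $4 per ticket; suppliers bear $5 per ticket.

Before the tax: set 694 − 5p = 4p + 46 → p* = $72, q* = 334.
With the tax collected from consumers, demand (in seller-price terms) shifts: qd = 694 − 5(p + 9).
Solving gives q = 314 with consumers paying $76 and suppliers receiving $67 (the $9 wedge).
Burden on consumers: $4; on suppliers: $5. (They sum to $9.)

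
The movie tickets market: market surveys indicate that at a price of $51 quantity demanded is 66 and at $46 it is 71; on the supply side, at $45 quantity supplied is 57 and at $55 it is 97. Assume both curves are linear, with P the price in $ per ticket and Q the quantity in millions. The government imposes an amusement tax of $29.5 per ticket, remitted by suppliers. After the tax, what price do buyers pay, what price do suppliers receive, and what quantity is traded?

Demand slope: (71 − 66)/(46 − 51) = -1, so Qd = 117 − P.
Supply slope: (97 − 57)/(55 − 45) = 4, so Qs = 4P − 123.
Without the tax, 117 − P = 4P − 123 gives 5P = 240, so P* = $48 and Q* = 69.
With the tax collected from suppliers, supply shifts: Qs = 4(P − 29.5) − 123.
New equilibrium: buyers pay $71.6, suppliers receive $42.1, Q = 45.4. (Wedge: Pb − Ps = 29.5.)

Buyers pay $71.6; suppliers receive $42.1; quantity = 45.4.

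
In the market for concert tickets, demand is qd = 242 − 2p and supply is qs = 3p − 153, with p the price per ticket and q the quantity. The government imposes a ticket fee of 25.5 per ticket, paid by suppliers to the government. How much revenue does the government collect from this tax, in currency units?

Tax revenue = 1361.7.

Before the tax: set 242 − 2p = 3p − 153 → p* = 79, q* = 84.
With the tax collected from suppliers, supply shifts: qs = 3(p − 25.5) − 153.
New equilibrium: buyers pay 94.3, suppliers receive 68.8, q = 53.4. (Wedge: pb − ps = 25.5.)
Revenue = t · Q = 25.5 · 53.4 = 1361.7.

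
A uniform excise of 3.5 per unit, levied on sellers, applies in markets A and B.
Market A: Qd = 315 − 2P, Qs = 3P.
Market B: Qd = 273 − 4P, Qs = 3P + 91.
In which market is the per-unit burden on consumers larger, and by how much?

Market A: pre-tax P* = 63, Q* = 189; post-tax Q = 184.8; per-unit burden on consumers = 2.1.
Market B: pre-tax P* = 26, Q* = 169; post-tax Q = 163; per-unit burden on consumers = 1.5.
Difference: 2.1 vs 1.5 → market A is larger by 0.6.

Market A, by 0.6.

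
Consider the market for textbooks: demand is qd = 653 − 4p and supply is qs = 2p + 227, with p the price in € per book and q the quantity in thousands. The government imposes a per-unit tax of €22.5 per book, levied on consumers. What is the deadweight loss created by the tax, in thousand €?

Without the tax, 653 − 4p = 2p + 227 gives 6p = 426, so p* = €71 and q* = 369.
With the tax collected from consumers, demand (in seller-price terms) shifts: qd = 653 − 4(p + 22.5).
Solving gives q = 339 with consumers paying €78.5 and sellers receiving €56 (the €22.5 wedge).
Quantity falls by |ΔQ| = |369 − 339| = 30.
DWL = ½ · t · |ΔQ| = ½ · 22.5 · 30 = €337.5.

Deadweight loss = €337.5 thousand.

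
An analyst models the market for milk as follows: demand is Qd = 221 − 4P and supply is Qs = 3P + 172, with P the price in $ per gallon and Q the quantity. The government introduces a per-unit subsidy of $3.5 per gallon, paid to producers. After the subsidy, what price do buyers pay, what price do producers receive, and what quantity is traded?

Buyers pay $5.5; producers receive $9; quantity = 199.

Without the subsidy, 221 − 4P = 3P + 172 gives 7P = 49, so P* = $7 and Q* = 193.
With a per-unit subsidy paid to producers, each receives P + 3.5 per unit sold, so supply becomes Qs = 3(P + 3.5) + 172.
New equilibrium: buyers pay $5.5, producers receive $9, Q = 199. (Wedge: Pb − Ps = −3.5.)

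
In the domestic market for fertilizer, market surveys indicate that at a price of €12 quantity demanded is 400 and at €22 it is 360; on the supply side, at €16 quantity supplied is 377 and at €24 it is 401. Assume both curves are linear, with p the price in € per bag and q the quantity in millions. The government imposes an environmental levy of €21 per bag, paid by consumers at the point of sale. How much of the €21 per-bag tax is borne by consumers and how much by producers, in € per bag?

Demand slope: (360 − 400)/(22 − 12) = -4, so qd = 448 − 4p.
Supply slope: (401 − 377)/(24 − 16) = 3, so qs = 3p + 329.
Before the tax: set 448 − 4p = 3p + 329 → p* = €17, q* = 380.
With the tax collected from consumers, demand (in seller-price terms) shifts: qd = 448 − 4(p + 21).
New equilibrium: consumers pay €26, producers receive €5, q = 344. (Wedge: pb − ps = 21.)
Burden on consumers: €9; on producers: €12. (They sum to €21.)

Consumers bear €9 per bag; producers bear €12 per bag.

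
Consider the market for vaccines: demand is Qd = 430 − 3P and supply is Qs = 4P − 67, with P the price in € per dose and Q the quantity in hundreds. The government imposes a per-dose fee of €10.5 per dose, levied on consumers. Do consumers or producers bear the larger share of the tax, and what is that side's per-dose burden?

Before the tax: set 430 − 3P = 4P − 67 → P* = €71, Q* = 217.
With the tax collected from consumers, demand (in seller-price terms) shifts: Qd = 430 − 3(P + 10.5).
Solving gives Q = 199 with consumers paying €77 and producers receiving €66.5 (the €10.5 wedge).
Per-dose burden: consumers €6, producers €4.5.
Consumers take the larger share because demand is less price-elastic here (demand slope 3 vs supply slope 4).

Consumers bear the larger share: €6 per dose.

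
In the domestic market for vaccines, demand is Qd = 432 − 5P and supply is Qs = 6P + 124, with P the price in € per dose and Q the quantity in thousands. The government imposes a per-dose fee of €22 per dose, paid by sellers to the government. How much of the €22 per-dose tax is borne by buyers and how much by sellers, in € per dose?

Buyers bear €12 per dose; sellers bear €10 per dose.

Before the tax: set 432 − 5P = 6P + 124 → P* = €28, Q* = 292.
With the tax collected from sellers, supply shifts: Qs = 6(P − 22) + 124.
Solving gives Q = 232 with buyers paying €40 and sellers receiving €18 (the €22 wedge).
Burden on buyers: €12; on sellers: €10. (They sum to €22.)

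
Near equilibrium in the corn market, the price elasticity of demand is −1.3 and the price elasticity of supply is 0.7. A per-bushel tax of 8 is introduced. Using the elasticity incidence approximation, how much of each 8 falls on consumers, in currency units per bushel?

Incidence ratio: consumers' share ≈ εs / (εs + |εd|) = 0.7 / (0.7 + 1.3) = 0.35.
So consumers bear ≈ 0.35 × 8 = 2.8; producers bear 5.2.

Consumers bear ≈ 2.8 per bushel.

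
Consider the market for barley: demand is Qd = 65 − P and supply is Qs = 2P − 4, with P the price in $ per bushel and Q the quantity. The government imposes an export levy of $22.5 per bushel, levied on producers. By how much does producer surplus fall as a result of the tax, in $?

Before the tax: set 65 − P = 2P − 4 → P* = $23, Q* = 42.
With the tax collected from producers, supply shifts: Qs = 2(P − 22.5) − 4.
Solving gives Q = 27 with buyers paying $38 and producers receiving $15.5 (the $22.5 wedge).
ΔPS is the trapezoid between Q = 27 and Q = 42 of height $7.5: ½ · (42 + 27) · 7.5 = $258.75.

Producer surplus falls by $258.75.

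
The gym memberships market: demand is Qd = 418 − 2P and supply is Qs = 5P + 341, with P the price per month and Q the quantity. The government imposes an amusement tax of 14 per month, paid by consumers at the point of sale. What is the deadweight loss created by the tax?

Deadweight loss = 140.

Before the tax: set 418 − 2P = 5P + 341 → P* = 11, Q* = 396.
With the tax collected from consumers, demand (in seller-price terms) shifts: Qd = 418 − 2(P + 14).
New equilibrium: consumers pay 21, producers receive 7, Q = 376. (Wedge: Pb − Ps = 14.)
Quantity falls by |ΔQ| = |396 − 376| = 20.
DWL = ½ · t · |ΔQ| = ½ · 14 · 20 = 140.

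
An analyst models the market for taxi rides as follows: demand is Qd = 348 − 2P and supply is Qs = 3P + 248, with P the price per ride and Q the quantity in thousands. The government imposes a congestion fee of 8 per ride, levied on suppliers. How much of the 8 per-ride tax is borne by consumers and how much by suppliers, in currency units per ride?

Without the tax, 348 − 2P = 3P + 248 gives 5P = 100, so P* = 20 and Q* = 308.
With the tax collected from suppliers, supply shifts: Qs = 3(P − 8) + 248.
Solving gives Q = 298.4 with consumers paying 24.8 and suppliers receiving 16.8 (the 8 wedge).
Burden on consumers: 4.8; on suppliers: 3.2. (They sum to 8.)
The less price-elastic side of the market bears the larger share of a per-unit tax.

Consumers bear 4.8 per ride; suppliers bear 3.2 per ride.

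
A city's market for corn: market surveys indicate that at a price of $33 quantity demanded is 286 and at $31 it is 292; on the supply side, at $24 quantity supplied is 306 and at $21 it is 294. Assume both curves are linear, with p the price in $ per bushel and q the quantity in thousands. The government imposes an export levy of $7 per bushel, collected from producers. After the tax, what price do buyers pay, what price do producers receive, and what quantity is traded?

Buyers pay $29; producers receive $22; quantity = 298.

Demand slope: (292 − 286)/(31 − 33) = -3, so qd = 385 − 3p.
Supply slope: (294 − 306)/(21 − 24) = 4, so qs = 4p + 210.
Without the tax, 385 − 3p = 4p + 210 gives 7p = 175, so p* = $25 and q* = 310.
With the tax collected from producers, supply shifts: qs = 4(p − 7) + 210.
New equilibrium: buyers pay $29, producers receive $22, q = 298. (Wedge: pb − ps = 7.)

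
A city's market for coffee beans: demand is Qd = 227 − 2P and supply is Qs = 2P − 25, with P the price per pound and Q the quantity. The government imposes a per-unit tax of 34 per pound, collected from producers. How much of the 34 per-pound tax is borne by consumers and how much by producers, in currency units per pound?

Before the tax: set 227 − 2P = 2P − 25 → P* = 63, Q* = 101.
With the tax collected from producers, supply shifts: Qs = 2(P − 34) − 25.
New equilibrium: consumers pay 80, producers receive 46, Q = 67. (Wedge: Pb − Ps = 34.)
Burden on consumers: 17; on producers: 17. (They sum to 34.)

Consumers bear 17 per pound; producers bear 17 per pound.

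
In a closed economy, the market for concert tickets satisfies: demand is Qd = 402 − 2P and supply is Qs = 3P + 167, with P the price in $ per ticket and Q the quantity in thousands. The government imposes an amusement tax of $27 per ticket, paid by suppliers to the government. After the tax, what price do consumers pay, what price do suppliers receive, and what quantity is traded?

Consumers pay $63.2; suppliers receive $36.2; quantity = 275.6.

Without the tax, 402 − 2P = 3P + 167 gives 5P = 235, so P* = $47 and Q* = 308.
With the tax collected from suppliers, supply shifts: Qs = 3(P − 27) + 167.
Solving gives Q = 275.6 with consumers paying $63.2 and suppliers receiving $36.2 (the $27 wedge).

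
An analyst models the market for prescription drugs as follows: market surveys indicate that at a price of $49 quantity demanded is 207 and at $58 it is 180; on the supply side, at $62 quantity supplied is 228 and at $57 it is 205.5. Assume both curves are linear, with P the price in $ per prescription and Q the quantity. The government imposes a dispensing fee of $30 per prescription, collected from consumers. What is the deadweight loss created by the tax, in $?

Demand slope: (180 − 207)/(58 − 49) = -3, so Qd = 354 − 3P.
Supply slope: (205.5 − 228)/(57 − 62) = 4.5, so Qs = 4.5P − 51.
Before the tax: set 354 − 3P = 4.5P − 51 → P* = $54, Q* = 192.
With the tax collected from consumers, demand (in seller-price terms) shifts: Qd = 354 − 3(P + 30).
Solving gives Q = 138 with consumers paying $72 and producers receiving $42 (the $30 wedge).
Quantity falls by |ΔQ| = |192 − 138| = 54.
DWL = ½ · t · |ΔQ| = ½ · 30 · 54 = $810.

Deadweight loss = $810.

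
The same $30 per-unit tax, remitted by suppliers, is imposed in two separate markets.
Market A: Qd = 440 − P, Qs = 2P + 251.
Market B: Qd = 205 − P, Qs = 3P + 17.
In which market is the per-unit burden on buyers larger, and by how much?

Market B, by $2.5.

Market A: pre-tax P* = $63, Q* = 377; post-tax Q = 357; per-unit burden on buyers = $20.
Market B: pre-tax P* = $47, Q* = 158; post-tax Q = 135.5; per-unit burden on buyers = $22.5.
Difference: $20 vs $22.5 → market B is larger by $2.5.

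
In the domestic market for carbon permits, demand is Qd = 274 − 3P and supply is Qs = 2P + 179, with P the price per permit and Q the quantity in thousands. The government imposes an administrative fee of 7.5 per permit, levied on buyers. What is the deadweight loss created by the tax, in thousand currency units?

Deadweight loss = 33.75 thousand.

Before the tax: set 274 − 3P = 2P + 179 → P* = 19, Q* = 217.
With the tax collected from buyers, demand (in seller-price terms) shifts: Qd = 274 − 3(P + 7.5).
New equilibrium: buyers pay 22, producers receive 14.5, Q = 208. (Wedge: Pb − Ps = 7.5.)
Quantity falls by |ΔQ| = |217 − 208| = 9.
DWL = ½ · t · |ΔQ| = ½ · 7.5 · 9 = 33.75.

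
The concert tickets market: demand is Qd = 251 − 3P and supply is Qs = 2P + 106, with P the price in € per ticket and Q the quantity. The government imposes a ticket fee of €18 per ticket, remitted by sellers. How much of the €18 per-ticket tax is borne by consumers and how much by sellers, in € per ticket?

Before the tax: set 251 − 3P = 2P + 106 → P* = €29, Q* = 164.
With the tax collected from sellers, supply shifts: Qs = 2(P − 18) + 106.
New equilibrium: consumers pay €36.2, sellers receive €18.2, Q = 142.4. (Wedge: Pb − Ps = 18.)
Burden on consumers: €7.2; on sellers: €10.8. (They sum to €18.)

Consumers bear €7.2 per ticket; sellers bear €10.8 per ticket.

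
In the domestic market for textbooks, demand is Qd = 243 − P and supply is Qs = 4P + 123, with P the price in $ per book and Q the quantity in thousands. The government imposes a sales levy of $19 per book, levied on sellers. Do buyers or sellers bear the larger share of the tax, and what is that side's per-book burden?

Buyers bear the larger share: $15.2 per book.

Without the tax, 243 − P = 4P + 123 gives 5P = 120, so P* = $24 and Q* = 219.
With the tax collected from sellers, supply shifts: Qs = 4(P − 19) + 123.
New equilibrium: buyers pay $39.2, sellers receive $20.2, Q = 203.8. (Wedge: Pb − Ps = 19.)
Per-book burden: buyers $15.2, sellers $3.8.
Buyers take the larger share because demand is less price-elastic here (demand slope 1 vs supply slope 4).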